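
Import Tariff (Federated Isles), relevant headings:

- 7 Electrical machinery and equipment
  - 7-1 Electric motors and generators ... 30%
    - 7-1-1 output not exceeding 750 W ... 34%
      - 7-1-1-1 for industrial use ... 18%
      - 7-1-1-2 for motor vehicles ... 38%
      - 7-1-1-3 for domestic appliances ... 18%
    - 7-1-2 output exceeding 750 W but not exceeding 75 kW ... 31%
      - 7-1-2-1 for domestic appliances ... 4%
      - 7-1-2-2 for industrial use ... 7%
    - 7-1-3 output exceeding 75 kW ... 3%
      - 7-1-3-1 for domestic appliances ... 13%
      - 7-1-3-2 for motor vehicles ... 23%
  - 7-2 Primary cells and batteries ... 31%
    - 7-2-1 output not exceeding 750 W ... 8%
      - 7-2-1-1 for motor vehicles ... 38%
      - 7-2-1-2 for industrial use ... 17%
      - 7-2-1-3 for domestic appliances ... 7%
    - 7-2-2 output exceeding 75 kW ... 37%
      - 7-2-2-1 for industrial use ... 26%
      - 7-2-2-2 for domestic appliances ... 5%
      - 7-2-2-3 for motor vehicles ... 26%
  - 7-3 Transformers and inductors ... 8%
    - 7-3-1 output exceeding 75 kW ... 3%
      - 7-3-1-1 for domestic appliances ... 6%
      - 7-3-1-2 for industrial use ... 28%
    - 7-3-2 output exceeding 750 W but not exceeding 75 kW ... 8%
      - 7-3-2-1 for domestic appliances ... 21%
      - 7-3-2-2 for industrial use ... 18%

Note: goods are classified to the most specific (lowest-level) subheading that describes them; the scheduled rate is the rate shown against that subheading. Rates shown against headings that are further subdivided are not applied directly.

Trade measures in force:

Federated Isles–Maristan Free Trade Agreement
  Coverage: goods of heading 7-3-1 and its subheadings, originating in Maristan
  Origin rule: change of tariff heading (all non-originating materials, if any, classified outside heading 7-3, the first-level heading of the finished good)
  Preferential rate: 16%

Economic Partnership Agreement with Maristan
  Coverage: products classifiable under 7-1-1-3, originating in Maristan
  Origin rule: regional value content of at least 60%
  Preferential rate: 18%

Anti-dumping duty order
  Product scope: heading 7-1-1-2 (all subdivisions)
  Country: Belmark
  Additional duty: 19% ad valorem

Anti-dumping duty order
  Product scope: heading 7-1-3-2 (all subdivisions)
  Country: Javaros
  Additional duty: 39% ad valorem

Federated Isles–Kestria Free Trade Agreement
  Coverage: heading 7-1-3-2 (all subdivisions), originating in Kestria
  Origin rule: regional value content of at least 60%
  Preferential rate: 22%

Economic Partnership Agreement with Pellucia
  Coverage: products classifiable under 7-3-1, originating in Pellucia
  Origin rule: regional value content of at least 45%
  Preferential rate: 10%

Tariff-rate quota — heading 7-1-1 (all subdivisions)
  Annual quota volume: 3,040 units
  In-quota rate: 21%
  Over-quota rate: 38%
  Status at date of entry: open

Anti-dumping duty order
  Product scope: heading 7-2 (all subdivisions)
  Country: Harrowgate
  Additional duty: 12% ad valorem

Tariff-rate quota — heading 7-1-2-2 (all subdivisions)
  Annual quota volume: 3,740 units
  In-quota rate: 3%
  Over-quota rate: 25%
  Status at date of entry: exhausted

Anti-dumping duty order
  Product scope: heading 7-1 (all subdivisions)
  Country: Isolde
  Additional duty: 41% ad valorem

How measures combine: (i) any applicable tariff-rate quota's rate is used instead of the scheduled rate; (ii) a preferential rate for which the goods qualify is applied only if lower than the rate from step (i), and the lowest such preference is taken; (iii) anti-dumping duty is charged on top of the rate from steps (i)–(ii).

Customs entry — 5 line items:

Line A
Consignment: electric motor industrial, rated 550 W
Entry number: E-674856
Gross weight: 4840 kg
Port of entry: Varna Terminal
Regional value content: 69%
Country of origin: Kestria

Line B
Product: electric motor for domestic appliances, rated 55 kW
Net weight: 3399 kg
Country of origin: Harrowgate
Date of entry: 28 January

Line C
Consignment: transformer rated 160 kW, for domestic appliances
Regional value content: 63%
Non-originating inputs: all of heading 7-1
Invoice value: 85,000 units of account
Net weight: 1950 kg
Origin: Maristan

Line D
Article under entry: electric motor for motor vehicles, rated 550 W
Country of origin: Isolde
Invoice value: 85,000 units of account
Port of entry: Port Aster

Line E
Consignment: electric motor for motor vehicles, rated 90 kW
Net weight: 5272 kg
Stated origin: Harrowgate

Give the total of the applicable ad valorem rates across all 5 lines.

116%

Line A: electric motor → 7-1; rated 550 W → 7-1-1; industrial → 7-1-1-1. Scheduled 18%. quota on 7-1-1 open → in-quota 21%; Kestria agreement on 7-1-3-2: 7-1-1-1 not covered. → 21%.
Line B: electric motor → 7-1; rated 55 kW → 7-1-2; for domestic appliances → 7-1-2-1. Scheduled 4%. No special measure applies. → 4%.
Line C: transformer → 7-3; rated 160 kW → 7-3-1; for domestic appliances → 7-3-1-1. Scheduled 6%. Maristan agreement on 7-3-1: CTH met → 16% available; Maristan agreement on 7-1-1-3: 7-3-1-1 not covered; preference 16% not lower than 6% → no reduction. → 6%.
Line D: electric motor → 7-1; rated 550 W → 7-1-1; for motor vehicles → 7-1-1-2. Scheduled 38%. quota on 7-1-1 open → in-quota 21%; anti-dumping (Isolde, 7-1): +41%; total 21% + 41% = 62%. → 62%.
Line E: electric motor → 7-1; rated 90 kW → 7-1-3; for motor vehicles → 7-1-3-2. Scheduled 23%. No special measure applies. → 23%.
Sum: 21% + 4% + 6% + 62% + 23% = 116%.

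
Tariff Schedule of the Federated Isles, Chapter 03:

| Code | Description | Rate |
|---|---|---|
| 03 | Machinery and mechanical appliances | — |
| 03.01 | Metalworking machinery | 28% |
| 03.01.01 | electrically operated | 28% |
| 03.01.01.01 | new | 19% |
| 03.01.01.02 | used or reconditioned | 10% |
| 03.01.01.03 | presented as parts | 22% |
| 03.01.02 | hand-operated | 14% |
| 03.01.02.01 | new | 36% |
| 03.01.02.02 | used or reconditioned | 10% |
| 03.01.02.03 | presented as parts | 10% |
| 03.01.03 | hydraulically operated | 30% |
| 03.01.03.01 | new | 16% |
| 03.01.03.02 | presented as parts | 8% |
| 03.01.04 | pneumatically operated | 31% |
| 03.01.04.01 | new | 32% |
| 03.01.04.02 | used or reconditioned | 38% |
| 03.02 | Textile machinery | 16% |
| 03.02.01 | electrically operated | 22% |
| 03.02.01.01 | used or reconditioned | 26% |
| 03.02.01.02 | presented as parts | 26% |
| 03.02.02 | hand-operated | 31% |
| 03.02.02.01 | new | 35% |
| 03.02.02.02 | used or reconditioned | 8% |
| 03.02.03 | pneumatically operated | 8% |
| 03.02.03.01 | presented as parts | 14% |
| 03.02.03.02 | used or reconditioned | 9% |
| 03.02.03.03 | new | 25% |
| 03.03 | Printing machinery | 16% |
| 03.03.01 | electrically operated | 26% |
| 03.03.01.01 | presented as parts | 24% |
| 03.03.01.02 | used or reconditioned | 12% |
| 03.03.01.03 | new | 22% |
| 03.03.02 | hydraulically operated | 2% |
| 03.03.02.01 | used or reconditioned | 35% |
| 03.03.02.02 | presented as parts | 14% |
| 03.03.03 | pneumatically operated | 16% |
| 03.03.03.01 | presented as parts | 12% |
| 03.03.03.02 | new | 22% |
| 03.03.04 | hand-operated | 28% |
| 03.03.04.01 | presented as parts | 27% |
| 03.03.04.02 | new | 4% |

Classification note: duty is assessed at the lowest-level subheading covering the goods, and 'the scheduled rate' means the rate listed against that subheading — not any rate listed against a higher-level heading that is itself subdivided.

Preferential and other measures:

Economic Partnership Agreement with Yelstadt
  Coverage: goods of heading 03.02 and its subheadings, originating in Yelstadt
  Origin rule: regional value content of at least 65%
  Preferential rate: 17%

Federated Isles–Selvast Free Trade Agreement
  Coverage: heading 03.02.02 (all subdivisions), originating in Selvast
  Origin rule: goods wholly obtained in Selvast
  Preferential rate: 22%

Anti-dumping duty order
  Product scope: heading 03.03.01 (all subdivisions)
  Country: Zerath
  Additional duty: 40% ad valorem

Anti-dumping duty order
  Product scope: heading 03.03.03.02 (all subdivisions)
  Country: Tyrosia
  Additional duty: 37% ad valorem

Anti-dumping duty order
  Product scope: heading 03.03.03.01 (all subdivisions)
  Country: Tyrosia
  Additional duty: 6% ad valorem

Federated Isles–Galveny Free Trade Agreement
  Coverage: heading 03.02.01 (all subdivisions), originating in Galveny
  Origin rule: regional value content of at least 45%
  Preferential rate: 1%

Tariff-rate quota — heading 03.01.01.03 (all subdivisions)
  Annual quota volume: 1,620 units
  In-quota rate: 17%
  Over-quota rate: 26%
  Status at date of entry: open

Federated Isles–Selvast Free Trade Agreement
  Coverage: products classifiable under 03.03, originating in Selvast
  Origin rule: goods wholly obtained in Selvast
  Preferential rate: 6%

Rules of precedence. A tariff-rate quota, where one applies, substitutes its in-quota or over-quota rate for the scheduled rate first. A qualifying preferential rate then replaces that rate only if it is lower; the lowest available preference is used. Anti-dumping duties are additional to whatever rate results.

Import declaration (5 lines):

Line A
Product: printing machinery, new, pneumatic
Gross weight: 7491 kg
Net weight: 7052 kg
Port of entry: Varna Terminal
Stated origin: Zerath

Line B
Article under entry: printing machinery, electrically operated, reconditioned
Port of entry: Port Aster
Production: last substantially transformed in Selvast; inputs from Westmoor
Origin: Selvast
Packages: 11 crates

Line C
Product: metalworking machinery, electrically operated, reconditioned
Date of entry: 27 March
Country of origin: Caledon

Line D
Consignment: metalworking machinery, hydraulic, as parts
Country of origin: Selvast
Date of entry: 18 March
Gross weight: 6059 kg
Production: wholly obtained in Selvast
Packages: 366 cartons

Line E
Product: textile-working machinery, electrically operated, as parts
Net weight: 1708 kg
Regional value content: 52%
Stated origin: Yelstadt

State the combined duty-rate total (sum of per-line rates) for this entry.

Line A: printing → 03.03; pneumatic → 03.03.03; new → 03.03.03.02. Scheduled 22%. No special measure applies. → 22%.
Line B: printing → 03.03; electrically operated → 03.03.01; reconditioned → 03.03.01.02. Scheduled 12%. Selvast agreement on 03.02.02: 03.03.01.02 not covered; Selvast agreement on 03.03: not wholly obtained. → 12%.
Line C: metalworking → 03.01; electrically operated → 03.01.01; reconditioned → 03.01.01.02. Scheduled 10%. No special measure applies. → 10%.
Line D: metalworking → 03.01; hydraulic → 03.01.03; as parts → 03.01.03.02. Scheduled 8%. Selvast agreement on 03.02.02: 03.01.03.02 not covered; Selvast agreement on 03.03: 03.01.03.02 not covered. → 8%.
Line E: textile-working → 03.02; electrically operated → 03.02.01; as parts → 03.02.01.02. Scheduled 26%. Yelstadt agreement on 03.02: RVC < 65%. → 26%.
Sum: 22% + 12% + 10% + 8% + 26% = 78%.

78%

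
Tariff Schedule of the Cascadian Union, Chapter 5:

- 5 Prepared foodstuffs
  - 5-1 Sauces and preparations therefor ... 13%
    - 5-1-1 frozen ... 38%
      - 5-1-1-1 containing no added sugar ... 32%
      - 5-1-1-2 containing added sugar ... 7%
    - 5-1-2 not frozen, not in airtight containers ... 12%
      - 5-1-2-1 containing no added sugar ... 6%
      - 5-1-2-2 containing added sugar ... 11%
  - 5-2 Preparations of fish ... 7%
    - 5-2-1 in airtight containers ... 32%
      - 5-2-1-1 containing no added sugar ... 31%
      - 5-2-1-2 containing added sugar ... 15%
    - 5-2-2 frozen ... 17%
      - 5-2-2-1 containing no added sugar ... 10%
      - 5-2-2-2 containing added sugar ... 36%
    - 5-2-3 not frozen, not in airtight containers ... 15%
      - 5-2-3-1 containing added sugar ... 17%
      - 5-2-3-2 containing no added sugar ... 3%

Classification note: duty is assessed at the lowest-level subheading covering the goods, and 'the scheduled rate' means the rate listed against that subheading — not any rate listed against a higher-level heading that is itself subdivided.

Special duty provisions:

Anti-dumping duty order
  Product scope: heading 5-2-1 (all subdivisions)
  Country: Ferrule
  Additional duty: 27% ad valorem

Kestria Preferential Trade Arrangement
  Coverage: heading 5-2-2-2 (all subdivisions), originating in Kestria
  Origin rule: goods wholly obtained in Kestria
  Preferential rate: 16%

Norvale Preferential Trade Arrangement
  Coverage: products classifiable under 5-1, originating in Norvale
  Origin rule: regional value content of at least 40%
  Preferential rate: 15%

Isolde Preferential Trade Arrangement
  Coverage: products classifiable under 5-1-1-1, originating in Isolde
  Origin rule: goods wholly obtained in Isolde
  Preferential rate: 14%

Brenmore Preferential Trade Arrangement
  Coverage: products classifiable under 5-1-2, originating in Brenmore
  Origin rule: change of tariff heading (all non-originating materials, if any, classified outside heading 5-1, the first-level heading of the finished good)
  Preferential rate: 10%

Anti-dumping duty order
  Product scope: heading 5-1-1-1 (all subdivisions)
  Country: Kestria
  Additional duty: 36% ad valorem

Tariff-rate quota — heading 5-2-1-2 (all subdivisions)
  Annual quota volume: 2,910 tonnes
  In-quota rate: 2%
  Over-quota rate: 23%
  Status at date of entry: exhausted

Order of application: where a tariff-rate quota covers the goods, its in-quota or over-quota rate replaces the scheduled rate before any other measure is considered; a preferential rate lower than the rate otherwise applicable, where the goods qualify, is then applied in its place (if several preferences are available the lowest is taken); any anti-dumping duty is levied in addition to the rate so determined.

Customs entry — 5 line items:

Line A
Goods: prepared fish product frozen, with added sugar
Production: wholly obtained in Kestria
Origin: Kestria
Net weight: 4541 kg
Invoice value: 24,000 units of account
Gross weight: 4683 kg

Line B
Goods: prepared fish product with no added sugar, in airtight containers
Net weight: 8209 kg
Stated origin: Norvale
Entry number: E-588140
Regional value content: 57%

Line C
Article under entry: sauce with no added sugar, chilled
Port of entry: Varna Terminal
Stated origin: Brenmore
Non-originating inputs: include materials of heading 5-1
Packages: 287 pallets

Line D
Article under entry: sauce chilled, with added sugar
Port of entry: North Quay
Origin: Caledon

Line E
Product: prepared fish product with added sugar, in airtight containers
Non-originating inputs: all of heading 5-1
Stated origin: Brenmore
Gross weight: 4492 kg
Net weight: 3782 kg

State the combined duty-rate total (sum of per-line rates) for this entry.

87%

Line A: prepared fish product → 5-2; frozen → 5-2-2; with added sugar → 5-2-2-2. Scheduled 36%. Kestria agreement on 5-2-2-2: wholly obtained → 16% available; preferential 16%. → 16%.
Line B: prepared fish product → 5-2; in airtight containers → 5-2-1; with no added sugar → 5-2-1-1. Scheduled 31%. Norvale agreement on 5-1: 5-2-1-1 not covered. → 31%.
Line C: sauce → 5-1; chilled → 5-1-2; with no added sugar → 5-1-2-1. Scheduled 6%. Brenmore agreement on 5-1-2: CTH not met. → 6%.
Line D: sauce → 5-1; chilled → 5-1-2; with added sugar → 5-1-2-2. Scheduled 11%. No special measure applies. → 11%.
Line E: prepared fish product → 5-2; in airtight containers → 5-2-1; with added sugar → 5-2-1-2. Scheduled 15%. quota on 5-2-1-2 exhausted → over-quota 23%; Brenmore agreement on 5-1-2: 5-2-1-2 not covered. → 23%.
Sum: 16% + 31% + 6% + 11% + 23% = 87%.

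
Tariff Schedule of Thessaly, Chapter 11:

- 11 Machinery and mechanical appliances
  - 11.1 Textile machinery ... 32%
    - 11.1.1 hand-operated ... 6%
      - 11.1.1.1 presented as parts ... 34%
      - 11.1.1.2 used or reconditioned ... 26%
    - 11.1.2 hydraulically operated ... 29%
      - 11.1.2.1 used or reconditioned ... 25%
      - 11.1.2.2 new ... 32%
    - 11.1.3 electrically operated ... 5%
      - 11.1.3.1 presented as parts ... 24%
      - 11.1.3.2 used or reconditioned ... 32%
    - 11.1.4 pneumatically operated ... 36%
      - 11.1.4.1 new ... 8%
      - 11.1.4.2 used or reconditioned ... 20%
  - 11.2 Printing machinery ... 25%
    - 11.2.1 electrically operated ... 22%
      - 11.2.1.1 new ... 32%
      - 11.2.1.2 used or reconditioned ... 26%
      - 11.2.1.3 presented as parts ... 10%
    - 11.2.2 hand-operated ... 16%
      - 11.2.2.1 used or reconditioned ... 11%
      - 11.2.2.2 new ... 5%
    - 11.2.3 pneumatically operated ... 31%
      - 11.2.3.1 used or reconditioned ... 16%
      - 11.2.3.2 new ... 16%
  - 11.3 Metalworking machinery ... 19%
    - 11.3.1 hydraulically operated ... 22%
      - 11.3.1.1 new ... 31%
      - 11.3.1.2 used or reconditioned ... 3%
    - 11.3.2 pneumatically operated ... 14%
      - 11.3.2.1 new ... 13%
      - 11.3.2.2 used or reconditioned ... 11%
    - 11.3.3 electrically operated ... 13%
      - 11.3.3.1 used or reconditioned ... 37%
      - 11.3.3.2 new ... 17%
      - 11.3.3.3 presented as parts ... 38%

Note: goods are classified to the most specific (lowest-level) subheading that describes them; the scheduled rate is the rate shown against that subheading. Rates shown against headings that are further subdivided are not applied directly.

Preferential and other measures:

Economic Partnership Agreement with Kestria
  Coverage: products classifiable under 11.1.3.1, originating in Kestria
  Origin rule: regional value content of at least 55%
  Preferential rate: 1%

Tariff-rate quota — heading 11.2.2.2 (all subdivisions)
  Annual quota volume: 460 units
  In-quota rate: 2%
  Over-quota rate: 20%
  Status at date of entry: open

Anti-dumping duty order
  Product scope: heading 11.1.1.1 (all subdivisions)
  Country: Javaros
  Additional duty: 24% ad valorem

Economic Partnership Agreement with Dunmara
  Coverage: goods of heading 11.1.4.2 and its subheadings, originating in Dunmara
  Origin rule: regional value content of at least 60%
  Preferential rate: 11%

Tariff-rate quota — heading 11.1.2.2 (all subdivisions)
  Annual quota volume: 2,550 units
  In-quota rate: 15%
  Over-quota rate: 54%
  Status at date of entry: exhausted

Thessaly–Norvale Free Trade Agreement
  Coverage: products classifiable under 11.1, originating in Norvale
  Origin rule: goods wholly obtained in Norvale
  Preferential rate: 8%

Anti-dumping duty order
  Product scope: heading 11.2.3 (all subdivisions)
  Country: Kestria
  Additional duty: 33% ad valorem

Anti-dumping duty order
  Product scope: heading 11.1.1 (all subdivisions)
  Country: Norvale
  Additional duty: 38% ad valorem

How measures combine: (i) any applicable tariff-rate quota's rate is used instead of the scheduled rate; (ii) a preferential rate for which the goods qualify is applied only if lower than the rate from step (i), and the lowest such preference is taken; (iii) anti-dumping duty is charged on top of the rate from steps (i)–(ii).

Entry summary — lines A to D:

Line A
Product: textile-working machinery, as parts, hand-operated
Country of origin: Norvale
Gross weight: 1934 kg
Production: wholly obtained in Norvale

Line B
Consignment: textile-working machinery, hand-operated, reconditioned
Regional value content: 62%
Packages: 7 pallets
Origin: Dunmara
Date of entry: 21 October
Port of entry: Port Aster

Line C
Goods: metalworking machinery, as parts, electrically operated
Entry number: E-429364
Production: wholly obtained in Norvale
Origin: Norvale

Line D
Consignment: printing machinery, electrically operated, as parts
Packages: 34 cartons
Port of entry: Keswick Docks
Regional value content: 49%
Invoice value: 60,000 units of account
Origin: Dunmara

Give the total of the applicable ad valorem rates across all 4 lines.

120%

Line A: textile-working → 11.1; hand-operated → 11.1.1; as parts → 11.1.1.1. Scheduled 34%. Norvale agreement on 11.1: wholly obtained → 8% available; preferential 8%; anti-dumping (Norvale, 11.1.1): +38%; total 8% + 38% = 46%. → 46%.
Line B: textile-working → 11.1; hand-operated → 11.1.1; reconditioned → 11.1.1.2. Scheduled 26%. Dunmara agreement on 11.1.4.2: 11.1.1.2 not covered. → 26%.
Line C: metalworking → 11.3; electrically operated → 11.3.3; as parts → 11.3.3.3. Scheduled 38%. Norvale agreement on 11.1: 11.3.3.3 not covered. → 38%.
Line D: printing → 11.2; electrically operated → 11.2.1; as parts → 11.2.1.3. Scheduled 10%. Dunmara agreement on 11.1.4.2: 11.2.1.3 not covered. → 10%.
Sum: 46% + 26% + 38% + 10% = 120%.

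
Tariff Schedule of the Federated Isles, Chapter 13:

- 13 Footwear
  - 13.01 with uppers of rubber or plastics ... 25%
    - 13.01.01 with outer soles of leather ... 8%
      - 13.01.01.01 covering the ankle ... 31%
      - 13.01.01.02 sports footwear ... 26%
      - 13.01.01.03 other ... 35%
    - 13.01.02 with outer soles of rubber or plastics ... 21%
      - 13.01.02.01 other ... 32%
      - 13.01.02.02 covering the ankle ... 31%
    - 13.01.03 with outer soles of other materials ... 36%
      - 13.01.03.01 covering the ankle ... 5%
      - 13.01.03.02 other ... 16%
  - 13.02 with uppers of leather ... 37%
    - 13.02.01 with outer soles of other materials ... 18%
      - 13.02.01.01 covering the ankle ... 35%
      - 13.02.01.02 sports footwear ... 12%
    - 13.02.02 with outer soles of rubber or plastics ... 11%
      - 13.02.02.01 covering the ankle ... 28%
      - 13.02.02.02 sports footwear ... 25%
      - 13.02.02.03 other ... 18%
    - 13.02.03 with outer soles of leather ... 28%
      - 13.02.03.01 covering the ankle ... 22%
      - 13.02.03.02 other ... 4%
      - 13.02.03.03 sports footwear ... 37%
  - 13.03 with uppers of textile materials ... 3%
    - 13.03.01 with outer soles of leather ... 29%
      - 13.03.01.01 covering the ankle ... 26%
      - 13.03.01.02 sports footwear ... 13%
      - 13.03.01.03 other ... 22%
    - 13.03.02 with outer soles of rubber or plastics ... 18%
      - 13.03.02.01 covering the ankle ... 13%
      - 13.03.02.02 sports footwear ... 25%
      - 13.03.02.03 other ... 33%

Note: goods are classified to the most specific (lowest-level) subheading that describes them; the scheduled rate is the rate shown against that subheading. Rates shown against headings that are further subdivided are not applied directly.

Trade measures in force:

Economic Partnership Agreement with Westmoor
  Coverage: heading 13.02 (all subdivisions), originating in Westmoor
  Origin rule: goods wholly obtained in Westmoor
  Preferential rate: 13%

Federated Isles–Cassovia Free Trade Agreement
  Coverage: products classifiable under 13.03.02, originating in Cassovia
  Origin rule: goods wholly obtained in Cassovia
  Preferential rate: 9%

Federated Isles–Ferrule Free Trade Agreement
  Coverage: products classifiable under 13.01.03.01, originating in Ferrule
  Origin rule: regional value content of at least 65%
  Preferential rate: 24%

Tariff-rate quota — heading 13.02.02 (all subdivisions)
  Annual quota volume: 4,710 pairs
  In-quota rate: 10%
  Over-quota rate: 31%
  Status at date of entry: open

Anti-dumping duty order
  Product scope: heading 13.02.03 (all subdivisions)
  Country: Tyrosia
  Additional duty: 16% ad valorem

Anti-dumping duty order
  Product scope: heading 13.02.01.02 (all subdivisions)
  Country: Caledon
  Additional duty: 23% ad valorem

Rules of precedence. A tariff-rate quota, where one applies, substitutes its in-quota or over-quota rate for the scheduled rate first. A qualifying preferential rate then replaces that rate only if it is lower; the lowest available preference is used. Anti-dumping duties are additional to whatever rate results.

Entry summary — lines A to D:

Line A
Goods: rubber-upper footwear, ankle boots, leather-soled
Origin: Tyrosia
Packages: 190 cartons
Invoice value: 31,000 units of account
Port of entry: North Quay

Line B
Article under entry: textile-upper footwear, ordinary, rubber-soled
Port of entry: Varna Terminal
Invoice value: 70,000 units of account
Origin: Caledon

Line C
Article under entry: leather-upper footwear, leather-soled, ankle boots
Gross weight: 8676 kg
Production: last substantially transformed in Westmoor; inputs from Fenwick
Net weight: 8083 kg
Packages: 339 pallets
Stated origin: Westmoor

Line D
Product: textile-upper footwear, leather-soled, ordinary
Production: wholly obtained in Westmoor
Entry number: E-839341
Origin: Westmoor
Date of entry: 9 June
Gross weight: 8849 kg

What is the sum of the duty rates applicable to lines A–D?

Line A: rubber-upper → 13.01; leather-soled → 13.01.01; ankle boots → 13.01.01.01. Scheduled 31%. No special measure applies. → 31%.
Line B: textile-upper → 13.03; rubber-soled → 13.03.02; ordinary → 13.03.02.03. Scheduled 33%. No special measure applies. → 33%.
Line C: leather-upper → 13.02; leather-soled → 13.02.03; ankle boots → 13.02.03.01. Scheduled 22%. Westmoor agreement on 13.02: not wholly obtained. → 22%.
Line D: textile-upper → 13.03; leather-soled → 13.03.01; ordinary → 13.03.01.03. Scheduled 22%. Westmoor agreement on 13.02: 13.03.01.03 not covered. → 22%.
Sum: 31% + 33% + 22% + 22% = 108%.

108%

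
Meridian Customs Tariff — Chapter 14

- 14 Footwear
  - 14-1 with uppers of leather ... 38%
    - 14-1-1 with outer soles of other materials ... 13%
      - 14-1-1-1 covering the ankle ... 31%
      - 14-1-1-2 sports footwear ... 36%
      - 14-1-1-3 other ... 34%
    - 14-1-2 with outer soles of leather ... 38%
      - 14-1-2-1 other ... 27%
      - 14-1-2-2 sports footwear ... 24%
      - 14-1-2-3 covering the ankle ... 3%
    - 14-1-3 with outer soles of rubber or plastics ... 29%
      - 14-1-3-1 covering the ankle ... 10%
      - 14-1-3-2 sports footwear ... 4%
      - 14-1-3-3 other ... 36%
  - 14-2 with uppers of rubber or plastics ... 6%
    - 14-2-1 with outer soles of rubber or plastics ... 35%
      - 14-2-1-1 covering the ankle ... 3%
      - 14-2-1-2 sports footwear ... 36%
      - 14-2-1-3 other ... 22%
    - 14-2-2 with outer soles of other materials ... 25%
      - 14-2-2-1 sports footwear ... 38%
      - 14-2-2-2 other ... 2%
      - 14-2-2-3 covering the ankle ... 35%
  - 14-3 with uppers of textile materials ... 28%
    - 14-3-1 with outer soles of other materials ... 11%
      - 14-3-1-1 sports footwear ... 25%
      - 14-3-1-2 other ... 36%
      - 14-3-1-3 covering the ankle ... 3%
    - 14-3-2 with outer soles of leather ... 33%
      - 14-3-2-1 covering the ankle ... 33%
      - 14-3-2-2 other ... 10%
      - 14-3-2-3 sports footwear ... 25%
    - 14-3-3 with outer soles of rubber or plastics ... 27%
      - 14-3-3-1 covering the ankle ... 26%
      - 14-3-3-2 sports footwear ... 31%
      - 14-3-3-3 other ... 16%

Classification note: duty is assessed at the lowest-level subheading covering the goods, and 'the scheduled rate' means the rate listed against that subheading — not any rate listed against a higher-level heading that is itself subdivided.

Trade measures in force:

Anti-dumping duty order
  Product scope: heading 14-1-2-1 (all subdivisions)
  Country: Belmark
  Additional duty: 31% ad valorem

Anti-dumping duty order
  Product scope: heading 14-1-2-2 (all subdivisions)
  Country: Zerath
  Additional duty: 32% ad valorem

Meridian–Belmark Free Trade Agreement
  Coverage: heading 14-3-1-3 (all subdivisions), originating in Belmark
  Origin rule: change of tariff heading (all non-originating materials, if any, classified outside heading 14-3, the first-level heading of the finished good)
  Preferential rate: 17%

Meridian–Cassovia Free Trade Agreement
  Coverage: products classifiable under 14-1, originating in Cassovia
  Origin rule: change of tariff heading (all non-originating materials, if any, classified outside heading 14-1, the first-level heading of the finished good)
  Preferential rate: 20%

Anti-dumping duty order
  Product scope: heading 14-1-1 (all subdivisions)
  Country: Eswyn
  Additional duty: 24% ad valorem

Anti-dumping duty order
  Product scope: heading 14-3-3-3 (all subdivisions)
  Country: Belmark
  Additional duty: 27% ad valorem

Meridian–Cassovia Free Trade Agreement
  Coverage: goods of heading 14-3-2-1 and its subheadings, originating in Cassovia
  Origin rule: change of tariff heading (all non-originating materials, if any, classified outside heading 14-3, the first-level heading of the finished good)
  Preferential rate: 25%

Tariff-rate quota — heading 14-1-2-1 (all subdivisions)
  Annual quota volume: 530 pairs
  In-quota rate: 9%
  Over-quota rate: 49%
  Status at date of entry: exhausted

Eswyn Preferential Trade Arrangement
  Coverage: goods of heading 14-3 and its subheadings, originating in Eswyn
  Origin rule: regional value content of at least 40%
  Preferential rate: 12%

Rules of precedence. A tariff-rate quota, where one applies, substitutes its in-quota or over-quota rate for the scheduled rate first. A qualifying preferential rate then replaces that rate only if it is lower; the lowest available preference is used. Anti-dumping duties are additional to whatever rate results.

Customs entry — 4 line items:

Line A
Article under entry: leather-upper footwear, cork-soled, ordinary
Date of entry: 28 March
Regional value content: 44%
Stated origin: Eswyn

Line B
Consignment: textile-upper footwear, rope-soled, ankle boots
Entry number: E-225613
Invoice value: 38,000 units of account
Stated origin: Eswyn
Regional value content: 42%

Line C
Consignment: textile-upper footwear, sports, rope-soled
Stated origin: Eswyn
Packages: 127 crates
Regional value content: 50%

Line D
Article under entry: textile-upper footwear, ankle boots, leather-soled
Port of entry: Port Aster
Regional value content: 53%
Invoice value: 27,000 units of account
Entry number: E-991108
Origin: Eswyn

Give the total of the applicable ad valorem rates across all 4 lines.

Line A: leather-upper → 14-1; cork-soled → 14-1-1; ordinary → 14-1-1-3. Scheduled 34%. Eswyn agreement on 14-3: 14-1-1-3 not covered; anti-dumping (Eswyn, 14-1-1): +24%; total 34% + 24% = 58%. → 58%.
Line B: textile-upper → 14-3; rope-soled → 14-3-1; ankle boots → 14-3-1-3. Scheduled 3%. Eswyn agreement on 14-3: RVC ≥ 40% → 12% available; preference 12% not lower than 3% → no reduction. → 3%.
Line C: textile-upper → 14-3; rope-soled → 14-3-1; sports → 14-3-1-1. Scheduled 25%. Eswyn agreement on 14-3: RVC ≥ 40% → 12% available; preferential 12%. → 12%.
Line D: textile-upper → 14-3; leather-soled → 14-3-2; ankle boots → 14-3-2-1. Scheduled 33%. Eswyn agreement on 14-3: RVC ≥ 40% → 12% available; preferential 12%. → 12%.
Sum: 58% + 3% + 12% + 12% = 85%.

85%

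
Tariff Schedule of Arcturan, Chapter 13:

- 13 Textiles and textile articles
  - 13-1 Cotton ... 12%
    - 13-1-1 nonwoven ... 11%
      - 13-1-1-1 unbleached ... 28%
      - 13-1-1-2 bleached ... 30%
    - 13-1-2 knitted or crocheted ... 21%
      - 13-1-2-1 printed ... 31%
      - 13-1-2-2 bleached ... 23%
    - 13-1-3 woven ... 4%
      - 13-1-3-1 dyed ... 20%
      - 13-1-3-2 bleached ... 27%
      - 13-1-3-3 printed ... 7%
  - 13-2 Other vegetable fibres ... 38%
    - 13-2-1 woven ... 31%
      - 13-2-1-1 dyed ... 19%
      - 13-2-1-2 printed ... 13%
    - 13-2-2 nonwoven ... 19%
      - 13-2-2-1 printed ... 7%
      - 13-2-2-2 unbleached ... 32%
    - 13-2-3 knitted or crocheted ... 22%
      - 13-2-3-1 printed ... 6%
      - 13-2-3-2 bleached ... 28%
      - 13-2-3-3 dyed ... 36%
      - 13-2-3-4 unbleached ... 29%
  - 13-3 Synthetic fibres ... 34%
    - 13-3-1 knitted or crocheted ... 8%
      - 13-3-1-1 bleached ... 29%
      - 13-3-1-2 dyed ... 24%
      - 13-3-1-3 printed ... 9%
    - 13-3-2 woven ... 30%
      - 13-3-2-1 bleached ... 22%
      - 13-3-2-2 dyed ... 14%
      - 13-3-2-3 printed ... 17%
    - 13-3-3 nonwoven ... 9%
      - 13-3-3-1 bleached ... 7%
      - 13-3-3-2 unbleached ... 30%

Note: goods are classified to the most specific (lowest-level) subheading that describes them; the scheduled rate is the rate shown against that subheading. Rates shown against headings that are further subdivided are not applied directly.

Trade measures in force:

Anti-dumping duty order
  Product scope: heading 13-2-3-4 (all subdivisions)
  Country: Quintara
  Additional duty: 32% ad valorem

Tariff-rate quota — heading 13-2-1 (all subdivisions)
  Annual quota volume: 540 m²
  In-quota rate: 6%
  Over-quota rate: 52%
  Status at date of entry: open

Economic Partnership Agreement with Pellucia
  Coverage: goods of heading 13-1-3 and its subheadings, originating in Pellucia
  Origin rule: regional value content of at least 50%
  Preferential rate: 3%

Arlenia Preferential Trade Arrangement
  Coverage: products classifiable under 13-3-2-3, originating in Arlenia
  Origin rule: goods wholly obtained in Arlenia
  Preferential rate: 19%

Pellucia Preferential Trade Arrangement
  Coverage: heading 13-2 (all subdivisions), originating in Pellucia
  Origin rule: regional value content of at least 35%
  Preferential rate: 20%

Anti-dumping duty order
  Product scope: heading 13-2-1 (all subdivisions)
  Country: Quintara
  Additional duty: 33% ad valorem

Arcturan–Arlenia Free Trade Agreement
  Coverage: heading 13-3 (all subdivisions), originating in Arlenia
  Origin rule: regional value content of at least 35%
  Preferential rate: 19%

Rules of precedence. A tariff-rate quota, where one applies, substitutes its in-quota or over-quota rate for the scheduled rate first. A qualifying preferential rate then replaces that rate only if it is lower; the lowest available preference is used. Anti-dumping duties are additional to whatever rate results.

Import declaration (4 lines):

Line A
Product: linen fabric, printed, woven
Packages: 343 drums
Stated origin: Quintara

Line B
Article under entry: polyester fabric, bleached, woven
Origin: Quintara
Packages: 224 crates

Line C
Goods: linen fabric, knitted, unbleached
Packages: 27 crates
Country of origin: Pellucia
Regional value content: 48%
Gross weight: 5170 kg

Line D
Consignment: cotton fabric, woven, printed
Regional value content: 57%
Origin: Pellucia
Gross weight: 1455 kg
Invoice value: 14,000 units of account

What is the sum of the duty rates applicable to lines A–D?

Line A: linen → 13-2; woven → 13-2-1; printed → 13-2-1-2. Scheduled 13%. quota on 13-2-1 open → in-quota 6%; anti-dumping (Quintara, 13-2-1): +33%; total 6% + 33% = 39%. → 39%.
Line B: polyester → 13-3; woven → 13-3-2; bleached → 13-3-2-1. Scheduled 22%. No special measure applies. → 22%.
Line C: linen → 13-2; knitted → 13-2-3; unbleached → 13-2-3-4. Scheduled 29%. Pellucia agreement on 13-1-3: 13-2-3-4 not covered; Pellucia agreement on 13-2: RVC ≥ 35% → 20% available; preferential 20%. → 20%.
Line D: cotton → 13-1; woven → 13-1-3; printed → 13-1-3-3. Scheduled 7%. Pellucia agreement on 13-1-3: RVC ≥ 50% → 3% available; Pellucia agreement on 13-2: 13-1-3-3 not covered; preferential 3%. → 3%.
Sum: 39% + 22% + 20% + 3% = 84%.

84%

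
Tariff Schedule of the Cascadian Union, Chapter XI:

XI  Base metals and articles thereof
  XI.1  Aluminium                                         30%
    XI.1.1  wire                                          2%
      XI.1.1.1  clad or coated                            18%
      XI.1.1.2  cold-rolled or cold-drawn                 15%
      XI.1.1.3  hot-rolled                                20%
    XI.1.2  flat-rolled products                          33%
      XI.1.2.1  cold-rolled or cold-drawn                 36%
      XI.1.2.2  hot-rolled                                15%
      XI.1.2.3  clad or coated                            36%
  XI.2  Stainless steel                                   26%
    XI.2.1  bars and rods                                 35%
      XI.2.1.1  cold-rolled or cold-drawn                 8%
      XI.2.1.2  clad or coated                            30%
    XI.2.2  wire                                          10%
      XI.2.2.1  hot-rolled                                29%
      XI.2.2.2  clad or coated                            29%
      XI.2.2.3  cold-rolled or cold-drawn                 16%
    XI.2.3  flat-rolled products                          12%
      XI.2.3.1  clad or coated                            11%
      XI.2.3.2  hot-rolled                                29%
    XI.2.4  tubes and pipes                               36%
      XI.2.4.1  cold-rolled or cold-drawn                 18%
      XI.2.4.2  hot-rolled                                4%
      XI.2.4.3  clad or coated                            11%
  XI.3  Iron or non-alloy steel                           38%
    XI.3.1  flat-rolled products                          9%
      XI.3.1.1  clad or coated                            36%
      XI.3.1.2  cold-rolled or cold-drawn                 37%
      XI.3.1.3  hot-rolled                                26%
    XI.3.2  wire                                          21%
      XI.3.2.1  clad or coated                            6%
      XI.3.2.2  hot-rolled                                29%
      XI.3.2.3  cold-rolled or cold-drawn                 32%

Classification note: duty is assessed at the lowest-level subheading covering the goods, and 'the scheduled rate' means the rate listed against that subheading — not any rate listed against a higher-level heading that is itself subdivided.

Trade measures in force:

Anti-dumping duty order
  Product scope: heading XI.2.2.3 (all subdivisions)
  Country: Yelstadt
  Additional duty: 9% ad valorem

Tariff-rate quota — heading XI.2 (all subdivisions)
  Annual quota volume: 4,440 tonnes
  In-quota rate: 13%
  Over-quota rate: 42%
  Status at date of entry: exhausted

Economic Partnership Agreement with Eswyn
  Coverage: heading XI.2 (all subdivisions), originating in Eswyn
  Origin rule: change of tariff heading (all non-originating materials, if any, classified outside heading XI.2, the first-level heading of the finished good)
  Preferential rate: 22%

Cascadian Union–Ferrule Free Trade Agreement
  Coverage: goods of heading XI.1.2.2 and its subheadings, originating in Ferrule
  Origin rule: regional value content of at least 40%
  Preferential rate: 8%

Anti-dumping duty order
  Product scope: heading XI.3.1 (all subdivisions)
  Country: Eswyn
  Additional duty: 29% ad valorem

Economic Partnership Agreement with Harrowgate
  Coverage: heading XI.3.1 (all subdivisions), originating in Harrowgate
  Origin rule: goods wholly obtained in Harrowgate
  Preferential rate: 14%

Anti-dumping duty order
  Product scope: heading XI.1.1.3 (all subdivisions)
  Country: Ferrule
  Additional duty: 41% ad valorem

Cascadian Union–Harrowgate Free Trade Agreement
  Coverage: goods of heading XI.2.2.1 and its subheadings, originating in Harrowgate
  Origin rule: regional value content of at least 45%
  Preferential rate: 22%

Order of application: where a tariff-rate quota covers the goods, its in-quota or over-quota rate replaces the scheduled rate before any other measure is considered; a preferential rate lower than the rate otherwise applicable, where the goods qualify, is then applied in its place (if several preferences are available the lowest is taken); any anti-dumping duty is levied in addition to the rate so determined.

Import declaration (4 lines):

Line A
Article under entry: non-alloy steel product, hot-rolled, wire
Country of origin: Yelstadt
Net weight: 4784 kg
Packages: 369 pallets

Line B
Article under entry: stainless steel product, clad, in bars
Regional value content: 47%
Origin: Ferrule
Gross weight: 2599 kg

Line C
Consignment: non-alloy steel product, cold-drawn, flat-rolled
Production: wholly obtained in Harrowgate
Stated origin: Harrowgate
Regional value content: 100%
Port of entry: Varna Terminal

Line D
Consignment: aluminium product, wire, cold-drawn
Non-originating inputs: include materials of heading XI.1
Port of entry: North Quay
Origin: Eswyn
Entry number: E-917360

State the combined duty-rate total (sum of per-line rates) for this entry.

100%

Line A: non-alloy steel → XI.3; wire → XI.3.2; hot-rolled → XI.3.2.2. Scheduled 29%. No special measure applies. → 29%.
Line B: stainless steel → XI.2; in bars → XI.2.1; clad → XI.2.1.2. Scheduled 30%. quota on XI.2 exhausted → over-quota 42%; Ferrule agreement on XI.1.2.2: XI.2.1.2 not covered. → 42%.
Line C: non-alloy steel → XI.3; flat-rolled → XI.3.1; cold-drawn → XI.3.1.2. Scheduled 37%. Harrowgate agreement on XI.3.1: wholly obtained → 14% available; Harrowgate agreement on XI.2.2.1: XI.3.1.2 not covered; preferential 14%. → 14%.
Line D: aluminium → XI.1; wire → XI.1.1; cold-drawn → XI.1.1.2. Scheduled 15%. Eswyn agreement on XI.2: XI.1.1.2 not covered. → 15%.
Sum: 29% + 42% + 14% + 15% = 100%.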